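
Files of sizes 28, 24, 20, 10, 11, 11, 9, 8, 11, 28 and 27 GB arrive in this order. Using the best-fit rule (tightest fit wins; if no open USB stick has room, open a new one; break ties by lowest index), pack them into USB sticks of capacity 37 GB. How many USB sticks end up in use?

  28 → USB stick 1 (new)  [load 28/37]
  24 → USB stick 2 (new)  [load 24/37]
  20 → USB stick 3 (new)  [load 20/37]
  10 → USB stick 2  [load 34/37]
  11 → USB stick 3  [load 31/37]
  11 → USB stick 4 (new)  [load 11/37]
  9 → USB stick 1  [load 37/37]
  8 → USB stick 4  [load 19/37]
  11 → USB stick 4  [load 30/37]
  28 → USB stick 5 (new)  [load 28/37]
  27 → USB stick 6 (new)  [load 27/37]
6 USB sticks opened.

6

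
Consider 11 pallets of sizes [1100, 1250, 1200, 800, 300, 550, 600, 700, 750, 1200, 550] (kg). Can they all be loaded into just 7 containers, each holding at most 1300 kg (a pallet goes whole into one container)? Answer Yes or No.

No

Total = 9000 kg; ⌈9000/1300⌉ = 7.
The bound of 7 does not rule out 7, but exhaustive search shows no assignment into 7 containers of capacity 1300 kg exists — the minimum is 8.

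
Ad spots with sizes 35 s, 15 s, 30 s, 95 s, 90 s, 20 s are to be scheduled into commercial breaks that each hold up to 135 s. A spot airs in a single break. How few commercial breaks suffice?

Total = 95 + 90 + 35 + 30 + 20 + 15 = 285 s.
Lower bound: ⌈285/135⌉ = 3 commercial breaks.
A packing using 3 commercial breaks:
  break 1: 95 + 35 = 130
  break 2: 90 + 30 + 15 = 135
  break 3: 20 = 20
This matches the lower bound, so 3 is optimal.

3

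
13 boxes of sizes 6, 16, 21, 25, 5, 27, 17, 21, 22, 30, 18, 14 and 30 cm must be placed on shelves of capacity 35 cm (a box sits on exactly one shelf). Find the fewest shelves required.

Total = 30 + 30 + 27 + 25 + 22 + 21 + 21 + 18 + 17 + 16 + 14 + 6 + 5 = 252 cm.
Lower bound: ⌈252/35⌉ = 8 shelves.
A packing using 9 shelves:
  shelf 1: 30 + 5 = 35
  shelf 2: 30 = 30
  shelf 3: 27 + 6 = 33
  shelf 4: 25 = 25
  shelf 5: 22 = 22
  shelf 6: 21 + 14 = 35
  shelf 7: 21 = 21
  shelf 8: 18 + 17 = 35
  shelf 9: 16 = 16
No arrangement into 8 shelves stays within capacity, so 9 is optimal.

9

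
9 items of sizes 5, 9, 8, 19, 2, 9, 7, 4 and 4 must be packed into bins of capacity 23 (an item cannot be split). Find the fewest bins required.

3

Total = 19 + 9 + 9 + 8 + 7 + 5 + 4 + 4 + 2 = 67.
Lower bound: ⌈67/23⌉ = 3 bins.
A packing using 3 bins:
  bin 1: 19 + 4 = 23
  bin 2: 9 + 9 + 5 = 23
  bin 3: 8 + 7 + 4 + 2 = 21
This matches the lower bound, so 3 is optimal.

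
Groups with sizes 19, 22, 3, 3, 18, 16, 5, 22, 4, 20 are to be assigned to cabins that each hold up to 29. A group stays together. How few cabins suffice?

Total = 22 + 22 + 20 + 19 + 18 + 16 + 5 + 4 + 3 + 3 = 132.
Lower bound: ⌈132/29⌉ = 5 cabins.
Also, 6 groups each exceed 29/2, and no two of those can share a cabin, so at least 6 cabins are needed.
A packing using 6 cabins:
  cabin 1: 22 + 5 = 27
  cabin 2: 22 + 4 + 3 = 29
  cabin 3: 20 + 3 = 23
  cabin 4: 19 = 19
  cabin 5: 18 = 18
  cabin 6: 16 = 16
This matches the lower bound, so 6 is optimal.

6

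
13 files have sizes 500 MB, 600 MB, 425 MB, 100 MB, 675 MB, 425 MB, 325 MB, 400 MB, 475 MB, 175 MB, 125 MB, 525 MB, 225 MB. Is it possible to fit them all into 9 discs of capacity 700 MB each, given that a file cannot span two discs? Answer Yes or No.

Yes

A valid assignment using 9 discs:
  disc 1: 675 = 675
  disc 2: 600 + 100 = 700
  disc 3: 525 + 175 = 700
  disc 4: 500 + 125 = 625
  disc 5: 475 + 225 = 700
  disc 6: 425 = 425
  disc 7: 425 = 425
  disc 8: 400 = 400
  disc 9: 325 = 325
Every load is within 700 MB, so 9 discs suffice.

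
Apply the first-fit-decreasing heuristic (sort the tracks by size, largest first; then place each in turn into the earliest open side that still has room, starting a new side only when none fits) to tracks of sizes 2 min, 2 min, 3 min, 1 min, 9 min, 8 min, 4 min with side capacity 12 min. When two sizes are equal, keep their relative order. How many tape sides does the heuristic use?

Sorted descending: 9, 8, 4, 3, 2, 2, 1.
  9 → side 1 (new)  [load 9/12]
  8 → side 2 (new)  [load 8/12]
  4 → side 2  [load 12/12]
  3 → side 1  [load 12/12]
  2 → side 3 (new)  [load 2/12]
  2 → side 3  [load 4/12]
  1 → side 3  [load 5/12]
3 tape sides opened.

3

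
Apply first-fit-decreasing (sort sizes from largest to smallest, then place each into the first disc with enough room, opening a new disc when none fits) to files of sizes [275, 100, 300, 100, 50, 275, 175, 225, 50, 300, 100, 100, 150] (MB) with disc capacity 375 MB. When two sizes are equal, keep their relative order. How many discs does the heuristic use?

6

Sorted descending: 300, 300, 275, 275, 225, 175, 150, 100, 100, 100, 100, 50, 50.
  300 → disc 1 (new)  [load 300/375]
  300 → disc 2 (new)  [load 300/375]
  275 → disc 3 (new)  [load 275/375]
  275 → disc 4 (new)  [load 275/375]
  225 → disc 5 (new)  [load 225/375]
  175 → disc 6 (new)  [load 175/375]
  150 → disc 5  [load 375/375]
  100 → disc 3  [load 375/375]
  100 → disc 4  [load 375/375]
  100 → disc 6  [load 275/375]
  100 → disc 6  [load 375/375]
  50 → disc 1  [load 350/375]
  50 → disc 2  [load 350/375]
6 discs opened.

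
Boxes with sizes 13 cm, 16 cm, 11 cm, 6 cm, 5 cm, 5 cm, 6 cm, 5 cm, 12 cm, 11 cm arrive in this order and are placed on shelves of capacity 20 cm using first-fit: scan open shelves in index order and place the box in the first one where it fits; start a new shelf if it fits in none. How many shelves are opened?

  13 → shelf 1 (new)  [load 13/20]
  16 → shelf 2 (new)  [load 16/20]
  11 → shelf 3 (new)  [load 11/20]
  6 → shelf 1  [load 19/20]
  5 → shelf 3  [load 16/20]
  5 → shelf 4 (new)  [load 5/20]
  6 → shelf 4  [load 11/20]
  5 → shelf 4  [load 16/20]
  12 → shelf 5 (new)  [load 12/20]
  11 → shelf 6 (new)  [load 11/20]
6 shelves opened.

6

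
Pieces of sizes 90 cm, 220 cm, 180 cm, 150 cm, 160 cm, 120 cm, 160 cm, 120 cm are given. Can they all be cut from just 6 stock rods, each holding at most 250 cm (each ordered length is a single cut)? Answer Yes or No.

Yes

A valid assignment using 6 stock rods:
  stock rod 1: 220 = 220
  stock rod 2: 180 = 180
  stock rod 3: 160 + 90 = 250
  stock rod 4: 160 = 160
  stock rod 5: 150 = 150
  stock rod 6: 120 + 120 = 240
Every load is within 250 cm, so 6 stock rods suffice.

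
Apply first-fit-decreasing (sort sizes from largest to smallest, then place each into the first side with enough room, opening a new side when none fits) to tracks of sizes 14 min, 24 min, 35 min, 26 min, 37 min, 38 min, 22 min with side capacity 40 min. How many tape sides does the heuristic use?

Sorted descending: 38, 37, 35, 26, 24, 22, 14.
  38 → side 1 (new)  [load 38/40]
  37 → side 2 (new)  [load 37/40]
  35 → side 3 (new)  [load 35/40]
  26 → side 4 (new)  [load 26/40]
  24 → side 5 (new)  [load 24/40]
  22 → side 6 (new)  [load 22/40]
  14 → side 4  [load 40/40]
6 tape sides opened.

6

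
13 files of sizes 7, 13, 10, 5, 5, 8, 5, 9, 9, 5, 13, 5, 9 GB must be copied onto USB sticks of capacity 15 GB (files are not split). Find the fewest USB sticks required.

Total = 13 + 13 + 10 + 9 + 9 + 9 + 8 + 7 + 5 + 5 + 5 + 5 + 5 = 103 GB.
Lower bound: ⌈103/15⌉ = 7 USB sticks.
A packing using 8 USB sticks:
  USB stick 1: 13 = 13
  USB stick 2: 13 = 13
  USB stick 3: 10 + 5 = 15
  USB stick 4: 9 + 5 = 14
  USB stick 5: 9 + 5 = 14
  USB stick 6: 9 + 5 = 14
  USB stick 7: 8 + 7 = 15
  USB stick 8: 5 = 5
No arrangement into 7 USB sticks stays within capacity, so 8 is optimal.

8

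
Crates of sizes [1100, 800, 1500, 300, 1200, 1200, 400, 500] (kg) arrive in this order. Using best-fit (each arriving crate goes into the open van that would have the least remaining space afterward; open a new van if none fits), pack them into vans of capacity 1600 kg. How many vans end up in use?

5

  1100 → van 1 (new)  [load 1100/1600]
  800 → van 2 (new)  [load 800/1600]
  1500 → van 3 (new)  [load 1500/1600]
  300 → van 1  [load 1400/1600]
  1200 → van 4 (new)  [load 1200/1600]
  1200 → van 5 (new)  [load 1200/1600]
  400 → van 4  [load 1600/1600]
  500 → van 2  [load 1300/1600]
5 vans opened.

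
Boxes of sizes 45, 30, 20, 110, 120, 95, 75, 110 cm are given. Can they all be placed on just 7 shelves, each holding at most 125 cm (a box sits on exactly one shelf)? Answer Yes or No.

A valid assignment using 6 shelves:
  shelf 1: 120 = 120
  shelf 2: 110 = 110
  shelf 3: 110 = 110
  shelf 4: 95 + 30 = 125
  shelf 5: 75 + 45 = 120
  shelf 6: 20 = 20
That uses only 6 ≤ 7, so 7 shelves are enough.

Yes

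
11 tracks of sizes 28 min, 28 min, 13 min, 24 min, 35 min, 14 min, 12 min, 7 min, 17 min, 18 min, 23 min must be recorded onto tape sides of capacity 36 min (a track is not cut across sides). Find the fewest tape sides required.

7

Total = 35 + 28 + 28 + 24 + 23 + 18 + 17 + 14 + 13 + 12 + 7 = 219 min.
Lower bound: ⌈219/36⌉ = 7 tape sides.
A packing using 7 tape sides:
  side 1: 35 = 35
  side 2: 28 + 7 = 35
  side 3: 28 = 28
  side 4: 24 + 12 = 36
  side 5: 23 + 13 = 36
  side 6: 18 + 17 = 35
  side 7: 14 = 14
This matches the lower bound, so 7 is optimal.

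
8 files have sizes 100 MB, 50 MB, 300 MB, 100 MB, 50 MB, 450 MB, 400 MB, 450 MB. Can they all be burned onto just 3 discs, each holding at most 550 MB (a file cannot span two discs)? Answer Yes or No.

No

Total = 1900 MB; ⌈1900/550⌉ = 4.
At least 4 discs are required, but only 3 are allowed.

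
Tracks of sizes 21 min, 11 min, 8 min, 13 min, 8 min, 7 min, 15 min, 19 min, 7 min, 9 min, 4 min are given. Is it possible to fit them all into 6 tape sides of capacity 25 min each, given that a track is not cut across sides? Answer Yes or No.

A valid assignment using 6 tape sides:
  side 1: 21 + 4 = 25
  side 2: 19 = 19
  side 3: 15 + 9 = 24
  side 4: 13 + 11 = 24
  side 5: 8 + 8 + 7 = 23
  side 6: 7 = 7
Every load is within 25 min, so 6 tape sides suffice.

Yes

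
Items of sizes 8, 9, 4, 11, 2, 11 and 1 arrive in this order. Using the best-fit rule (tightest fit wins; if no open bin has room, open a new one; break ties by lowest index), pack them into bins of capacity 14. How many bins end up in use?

4

  8 → bin 1 (new)  [load 8/14]
  9 → bin 2 (new)  [load 9/14]
  4 → bin 2  [load 13/14]
  11 → bin 3 (new)  [load 11/14]
  2 → bin 3  [load 13/14]
  11 → bin 4 (new)  [load 11/14]
  1 → bin 2  [load 14/14]
4 bins opened.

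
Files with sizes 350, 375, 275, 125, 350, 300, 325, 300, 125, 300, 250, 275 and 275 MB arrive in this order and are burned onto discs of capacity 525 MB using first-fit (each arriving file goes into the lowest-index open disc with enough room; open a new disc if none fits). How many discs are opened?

  350 → disc 1 (new)  [load 350/525]
  375 → disc 2 (new)  [load 375/525]
  275 → disc 3 (new)  [load 275/525]
  125 → disc 1  [load 475/525]
  350 → disc 4 (new)  [load 350/525]
  300 → disc 5 (new)  [load 300/525]
  325 → disc 6 (new)  [load 325/525]
  300 → disc 7 (new)  [load 300/525]
  125 → disc 2  [load 500/525]
  300 → disc 8 (new)  [load 300/525]
  250 → disc 3  [load 525/525]
  275 → disc 9 (new)  [load 275/525]
  275 → disc 10 (new)  [load 275/525]
10 discs opened.

10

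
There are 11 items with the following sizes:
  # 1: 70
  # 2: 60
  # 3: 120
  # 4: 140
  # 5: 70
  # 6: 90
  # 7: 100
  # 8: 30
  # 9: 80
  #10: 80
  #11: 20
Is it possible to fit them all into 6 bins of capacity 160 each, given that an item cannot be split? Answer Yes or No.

A valid assignment using 6 bins:
  bin 1: 140 + 20 = 160
  bin 2: 120 + 30 = 150
  bin 3: 100 + 60 = 160
  bin 4: 90 + 70 = 160
  bin 5: 80 + 80 = 160
  bin 6: 70 = 70
Every load is within 160, so 6 bins suffice.

Yes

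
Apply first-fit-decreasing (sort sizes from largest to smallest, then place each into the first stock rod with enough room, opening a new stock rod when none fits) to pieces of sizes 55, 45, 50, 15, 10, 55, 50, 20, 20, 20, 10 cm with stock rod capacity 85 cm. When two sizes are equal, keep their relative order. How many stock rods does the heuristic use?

Sorted descending: 55, 55, 50, 50, 45, 20, 20, 20, 15, 10, 10.
  55 → stock rod 1 (new)  [load 55/85]
  55 → stock rod 2 (new)  [load 55/85]
  50 → stock rod 3 (new)  [load 50/85]
  50 → stock rod 4 (new)  [load 50/85]
  45 → stock rod 5 (new)  [load 45/85]
  20 → stock rod 1  [load 75/85]
  20 → stock rod 2  [load 75/85]
  20 → stock rod 3  [load 70/85]
  15 → stock rod 3  [load 85/85]
  10 → stock rod 1  [load 85/85]
  10 → stock rod 2  [load 85/85]
5 stock rods opened.

5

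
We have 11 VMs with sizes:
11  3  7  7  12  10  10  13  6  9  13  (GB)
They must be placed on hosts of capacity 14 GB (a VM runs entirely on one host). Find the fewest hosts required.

Total = 13 + 13 + 12 + 11 + 10 + 10 + 9 + 7 + 7 + 6 + 3 = 101 GB.
Lower bound: ⌈101/14⌉ = 8 hosts.
A packing using 9 hosts:
  host 1: 13 = 13
  host 2: 13 = 13
  host 3: 12 = 12
  host 4: 11 + 3 = 14
  host 5: 10 = 10
  host 6: 10 = 10
  host 7: 9 = 9
  host 8: 7 + 7 = 14
  host 9: 6 = 6
No arrangement into 8 hosts stays within capacity, so 9 is optimal.

9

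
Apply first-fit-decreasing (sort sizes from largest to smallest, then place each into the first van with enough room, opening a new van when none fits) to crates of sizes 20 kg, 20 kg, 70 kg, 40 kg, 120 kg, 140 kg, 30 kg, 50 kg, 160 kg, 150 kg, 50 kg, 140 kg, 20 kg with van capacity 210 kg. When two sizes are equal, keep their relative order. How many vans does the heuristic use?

Sorted descending: 160, 150, 140, 140, 120, 70, 50, 50, 40, 30, 20, 20, 20.
  160 → van 1 (new)  [load 160/210]
  150 → van 2 (new)  [load 150/210]
  140 → van 3 (new)  [load 140/210]
  140 → van 4 (new)  [load 140/210]
  120 → van 5 (new)  [load 120/210]
  70 → van 3  [load 210/210]
  50 → van 1  [load 210/210]
  50 → van 2  [load 200/210]
  40 → van 4  [load 180/210]
  30 → van 4  [load 210/210]
  20 → van 5  [load 140/210]
  20 → van 5  [load 160/210]
  20 → van 5  [load 180/210]
5 vans opened.

5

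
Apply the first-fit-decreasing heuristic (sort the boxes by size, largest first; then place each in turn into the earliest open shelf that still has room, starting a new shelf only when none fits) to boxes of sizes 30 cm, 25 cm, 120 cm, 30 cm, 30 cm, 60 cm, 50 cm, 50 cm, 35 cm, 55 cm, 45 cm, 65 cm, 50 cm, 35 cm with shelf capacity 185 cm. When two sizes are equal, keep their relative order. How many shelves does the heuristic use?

Sorted descending: 120, 65, 60, 55, 50, 50, 50, 45, 35, 35, 30, 30, 30, 25.
  120 → shelf 1 (new)  [load 120/185]
  65 → shelf 1  [load 185/185]
  60 → shelf 2 (new)  [load 60/185]
  55 → shelf 2  [load 115/185]
  50 → shelf 2  [load 165/185]
  50 → shelf 3 (new)  [load 50/185]
  50 → shelf 3  [load 100/185]
  45 → shelf 3  [load 145/185]
  35 → shelf 3  [load 180/185]
  35 → shelf 4 (new)  [load 35/185]
  30 → shelf 4  [load 65/185]
  30 → shelf 4  [load 95/185]
  30 → shelf 4  [load 125/185]
  25 → shelf 4  [load 150/185]
4 shelves opened.

4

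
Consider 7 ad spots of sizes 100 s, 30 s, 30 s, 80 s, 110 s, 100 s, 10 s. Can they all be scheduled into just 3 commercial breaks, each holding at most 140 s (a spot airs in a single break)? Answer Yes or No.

No

Total = 460 s; ⌈460/140⌉ = 4.
At least 4 commercial breaks are required, but only 3 are allowed.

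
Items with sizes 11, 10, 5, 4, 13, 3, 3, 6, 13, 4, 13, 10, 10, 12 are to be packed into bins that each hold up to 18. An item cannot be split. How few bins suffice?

Total = 13 + 13 + 13 + 12 + 11 + 10 + 10 + 10 + 6 + 5 + 4 + 4 + 3 + 3 = 117.
Lower bound: ⌈117/18⌉ = 7 bins.
Also, 8 items each exceed 9, and no two of those can share a bin, so at least 8 bins are needed.
A packing using 8 bins:
  bin 1: 13 + 5 = 18
  bin 2: 13 + 4 = 17
  bin 3: 13 + 4 = 17
  bin 4: 12 + 6 = 18
  bin 5: 11 + 3 + 3 = 17
  bin 6: 10 = 10
  bin 7: 10 = 10
  bin 8: 10 = 10
This matches the lower bound, so 8 is optimal.

8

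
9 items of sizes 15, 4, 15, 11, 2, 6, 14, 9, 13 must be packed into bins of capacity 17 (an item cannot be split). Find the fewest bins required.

Total = 15 + 15 + 14 + 13 + 11 + 9 + 6 + 4 + 2 = 89.
Lower bound: ⌈89/17⌉ = 6 bins.
A packing using 6 bins:
  bin 1: 15 + 2 = 17
  bin 2: 15 = 15
  bin 3: 14 = 14
  bin 4: 13 + 4 = 17
  bin 5: 11 + 6 = 17
  bin 6: 9 = 9
This matches the lower bound, so 6 is optimal.

6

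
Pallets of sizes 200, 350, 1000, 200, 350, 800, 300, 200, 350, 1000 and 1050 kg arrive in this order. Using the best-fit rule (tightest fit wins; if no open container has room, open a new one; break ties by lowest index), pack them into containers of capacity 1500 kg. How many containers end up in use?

5

  200 → container 1 (new)  [load 200/1500]
  350 → container 1  [load 550/1500]
  1000 → container 2 (new)  [load 1000/1500]
  200 → container 2  [load 1200/1500]
  350 → container 1  [load 900/1500]
  800 → container 3 (new)  [load 800/1500]
  300 → container 2  [load 1500/1500]
  200 → container 1  [load 1100/1500]
  350 → container 1  [load 1450/1500]
  1000 → container 4 (new)  [load 1000/1500]
  1050 → container 5 (new)  [load 1050/1500]
5 containers opened.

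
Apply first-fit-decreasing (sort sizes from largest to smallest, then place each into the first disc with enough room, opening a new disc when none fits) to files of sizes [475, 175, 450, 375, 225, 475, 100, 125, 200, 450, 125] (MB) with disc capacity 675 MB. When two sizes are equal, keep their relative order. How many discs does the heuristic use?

Sorted descending: 475, 475, 450, 450, 375, 225, 200, 175, 125, 125, 100.
  475 → disc 1 (new)  [load 475/675]
  475 → disc 2 (new)  [load 475/675]
  450 → disc 3 (new)  [load 450/675]
  450 → disc 4 (new)  [load 450/675]
  375 → disc 5 (new)  [load 375/675]
  225 → disc 3  [load 675/675]
  200 → disc 1  [load 675/675]
  175 → disc 2  [load 650/675]
  125 → disc 4  [load 575/675]
  125 → disc 5  [load 500/675]
  100 → disc 4  [load 675/675]
5 discs opened.

5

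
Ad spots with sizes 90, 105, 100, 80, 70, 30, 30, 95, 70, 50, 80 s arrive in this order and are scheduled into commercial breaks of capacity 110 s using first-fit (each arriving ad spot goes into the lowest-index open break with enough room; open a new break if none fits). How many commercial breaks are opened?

  90 → break 1 (new)  [load 90/110]
  105 → break 2 (new)  [load 105/110]
  100 → break 3 (new)  [load 100/110]
  80 → break 4 (new)  [load 80/110]
  70 → break 5 (new)  [load 70/110]
  30 → break 4  [load 110/110]
  30 → break 5  [load 100/110]
  95 → break 6 (new)  [load 95/110]
  70 → break 7 (new)  [load 70/110]
  50 → break 8 (new)  [load 50/110]
  80 → break 9 (new)  [load 80/110]
9 commercial breaks opened.

9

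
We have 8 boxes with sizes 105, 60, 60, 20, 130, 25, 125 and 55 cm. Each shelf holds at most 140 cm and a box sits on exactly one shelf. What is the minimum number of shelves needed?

Total = 130 + 125 + 105 + 60 + 60 + 55 + 25 + 20 = 580 cm.
Lower bound: ⌈580/140⌉ = 5 shelves.
A packing using 5 shelves:
  shelf 1: 130 = 130
  shelf 2: 125 = 125
  shelf 3: 105 + 25 = 130
  shelf 4: 60 + 60 + 20 = 140
  shelf 5: 55 = 55
This matches the lower bound, so 5 is optimal.

5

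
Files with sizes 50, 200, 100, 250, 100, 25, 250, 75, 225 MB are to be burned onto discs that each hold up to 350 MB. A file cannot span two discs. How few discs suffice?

Total = 250 + 250 + 225 + 200 + 100 + 100 + 75 + 50 + 25 = 1275 MB.
Lower bound: ⌈1275/350⌉ = 4 discs.
A packing using 4 discs:
  disc 1: 250 + 100 = 350
  disc 2: 250 + 100 = 350
  disc 3: 225 + 75 + 50 = 350
  disc 4: 200 + 25 = 225
This matches the lower bound, so 4 is optimal.

4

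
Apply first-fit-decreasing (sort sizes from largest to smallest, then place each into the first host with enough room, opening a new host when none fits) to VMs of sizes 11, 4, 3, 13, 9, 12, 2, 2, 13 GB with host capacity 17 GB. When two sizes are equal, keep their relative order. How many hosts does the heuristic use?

5

Sorted descending: 13, 13, 12, 11, 9, 4, 3, 2, 2.
  13 → host 1 (new)  [load 13/17]
  13 → host 2 (new)  [load 13/17]
  12 → host 3 (new)  [load 12/17]
  11 → host 4 (new)  [load 11/17]
  9 → host 5 (new)  [load 9/17]
  4 → host 1  [load 17/17]
  3 → host 2  [load 16/17]
  2 → host 3  [load 14/17]
  2 → host 3  [load 16/17]
5 hosts opened.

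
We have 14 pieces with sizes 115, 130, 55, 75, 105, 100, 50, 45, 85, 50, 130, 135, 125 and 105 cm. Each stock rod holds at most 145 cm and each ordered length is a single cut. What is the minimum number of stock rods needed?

Total = 135 + 130 + 130 + 125 + 115 + 105 + 105 + 100 + 85 + 75 + 55 + 50 + 50 + 45 = 1305 cm.
Lower bound: ⌈1305/145⌉ = 9 stock rods.
Also, 10 pieces each exceed 145/2 cm, and no two of those can share a stock rod, so at least 10 stock rods are needed.
A packing using 11 stock rods:
  stock rod 1: 135 = 135
  stock rod 2: 130 = 130
  stock rod 3: 130 = 130
  stock rod 4: 125 = 125
  stock rod 5: 115 = 115
  stock rod 6: 105 = 105
  stock rod 7: 105 = 105
  stock rod 8: 100 + 45 = 145
  stock rod 9: 85 + 55 = 140
  stock rod 10: 75 + 50 = 125
  stock rod 11: 50 = 50
No arrangement into 10 stock rods stays within capacity, so 11 is optimal.

11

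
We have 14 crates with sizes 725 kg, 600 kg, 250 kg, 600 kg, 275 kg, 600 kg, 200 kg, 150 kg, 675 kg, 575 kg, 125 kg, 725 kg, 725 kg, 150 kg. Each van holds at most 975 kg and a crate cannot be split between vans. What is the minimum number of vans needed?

Total = 725 + 725 + 725 + 675 + 600 + 600 + 600 + 575 + 275 + 250 + 200 + 150 + 150 + 125 = 6375 kg.
Lower bound: ⌈6375/975⌉ = 7 vans.
Also, 8 crates each exceed 975/2 kg, and no two of those can share a van, so at least 8 vans are needed.
A packing using 8 vans:
  van 1: 725 + 250 = 975
  van 2: 725 + 200 = 925
  van 3: 725 + 150 = 875
  van 4: 675 + 275 = 950
  van 5: 600 + 150 + 125 = 875
  van 6: 600 = 600
  van 7: 600 = 600
  van 8: 575 = 575
This matches the lower bound, so 8 is optimal.

8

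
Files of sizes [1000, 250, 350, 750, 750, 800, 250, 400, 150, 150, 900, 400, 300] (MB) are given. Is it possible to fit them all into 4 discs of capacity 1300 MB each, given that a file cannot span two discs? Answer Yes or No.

Total = 6450 MB; ⌈6450/1300⌉ = 5.
At least 5 discs are required, but only 4 are allowed.

No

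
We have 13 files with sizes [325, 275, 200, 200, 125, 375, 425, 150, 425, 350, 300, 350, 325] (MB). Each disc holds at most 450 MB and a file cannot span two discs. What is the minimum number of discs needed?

10

Total = 425 + 425 + 375 + 350 + 350 + 325 + 325 + 300 + 275 + 200 + 200 + 150 + 125 = 3825 MB.
Lower bound: ⌈3825/450⌉ = 9 discs.
A packing using 10 discs:
  disc 1: 425 = 425
  disc 2: 425 = 425
  disc 3: 375 = 375
  disc 4: 350 = 350
  disc 5: 350 = 350
  disc 6: 325 + 125 = 450
  disc 7: 325 = 325
  disc 8: 300 + 150 = 450
  disc 9: 275 = 275
  disc 10: 200 + 200 = 400
No arrangement into 9 discs stays within capacity, so 10 is optimal.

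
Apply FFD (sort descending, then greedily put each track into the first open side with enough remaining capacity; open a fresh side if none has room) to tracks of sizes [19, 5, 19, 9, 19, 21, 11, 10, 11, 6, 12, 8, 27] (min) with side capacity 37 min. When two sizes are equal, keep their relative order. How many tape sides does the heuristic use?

Sorted descending: 27, 21, 19, 19, 19, 12, 11, 11, 10, 9, 8, 6, 5.
  27 → side 1 (new)  [load 27/37]
  21 → side 2 (new)  [load 21/37]
  19 → side 3 (new)  [load 19/37]
  19 → side 4 (new)  [load 19/37]
  19 → side 5 (new)  [load 19/37]
  12 → side 2  [load 33/37]
  11 → side 3  [load 30/37]
  11 → side 4  [load 30/37]
  10 → side 1  [load 37/37]
  9 → side 5  [load 28/37]
  8 → side 5  [load 36/37]
  6 → side 3  [load 36/37]
  5 → side 4  [load 35/37]
5 tape sides opened.

5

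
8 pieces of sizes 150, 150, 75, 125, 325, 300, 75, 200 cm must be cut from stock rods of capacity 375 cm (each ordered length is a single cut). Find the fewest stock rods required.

4

Total = 325 + 300 + 200 + 150 + 150 + 125 + 75 + 75 = 1400 cm.
Lower bound: ⌈1400/375⌉ = 4 stock rods.
A packing using 4 stock rods:
  stock rod 1: 325 = 325
  stock rod 2: 300 + 75 = 375
  stock rod 3: 200 + 150 = 350
  stock rod 4: 150 + 125 + 75 = 350
This matches the lower bound, so 4 is optimal.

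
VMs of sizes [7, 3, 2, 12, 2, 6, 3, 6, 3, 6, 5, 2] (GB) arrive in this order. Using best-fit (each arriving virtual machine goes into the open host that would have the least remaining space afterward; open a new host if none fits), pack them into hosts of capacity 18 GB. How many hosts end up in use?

4

  7 → host 1 (new)  [load 7/18]
  3 → host 1  [load 10/18]
  2 → host 1  [load 12/18]
  12 → host 2 (new)  [load 12/18]
  2 → host 1  [load 14/18]
  6 → host 2  [load 18/18]
  3 → host 1  [load 17/18]
  6 → host 3 (new)  [load 6/18]
  3 → host 3  [load 9/18]
  6 → host 3  [load 15/18]
  5 → host 4 (new)  [load 5/18]
  2 → host 3  [load 17/18]
4 hosts opened.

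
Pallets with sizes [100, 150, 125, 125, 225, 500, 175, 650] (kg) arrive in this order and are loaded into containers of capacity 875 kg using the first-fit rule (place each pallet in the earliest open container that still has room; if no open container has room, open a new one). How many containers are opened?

3

  100 → container 1 (new)  [load 100/875]
  150 → container 1  [load 250/875]
  125 → container 1  [load 375/875]
  125 → container 1  [load 500/875]
  225 → container 1  [load 725/875]
  500 → container 2 (new)  [load 500/875]
  175 → container 2  [load 675/875]
  650 → container 3 (new)  [load 650/875]
3 containers opened.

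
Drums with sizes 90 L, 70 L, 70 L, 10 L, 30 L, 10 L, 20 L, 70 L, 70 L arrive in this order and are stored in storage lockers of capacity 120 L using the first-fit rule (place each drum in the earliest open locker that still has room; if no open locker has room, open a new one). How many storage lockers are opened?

  90 → locker 1 (new)  [load 90/120]
  70 → locker 2 (new)  [load 70/120]
  70 → locker 3 (new)  [load 70/120]
  10 → locker 1  [load 100/120]
  30 → locker 2  [load 100/120]
  10 → locker 1  [load 110/120]
  20 → locker 2  [load 120/120]
  70 → locker 4 (new)  [load 70/120]
  70 → locker 5 (new)  [load 70/120]
5 storage lockers opened.

5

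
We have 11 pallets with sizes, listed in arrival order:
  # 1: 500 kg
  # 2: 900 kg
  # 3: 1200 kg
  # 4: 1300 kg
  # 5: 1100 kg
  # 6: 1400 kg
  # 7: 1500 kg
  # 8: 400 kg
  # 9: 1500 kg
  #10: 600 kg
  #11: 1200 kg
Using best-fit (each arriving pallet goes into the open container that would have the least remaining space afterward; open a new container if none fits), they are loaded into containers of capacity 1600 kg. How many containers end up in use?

9

  500 → container 1 (new)  [load 500/1600]
  900 → container 1  [load 1400/1600]
  1200 → container 2 (new)  [load 1200/1600]
  1300 → container 3 (new)  [load 1300/1600]
  1100 → container 4 (new)  [load 1100/1600]
  1400 → container 5 (new)  [load 1400/1600]
  1500 → container 6 (new)  [load 1500/1600]
  400 → container 2  [load 1600/1600]
  1500 → container 7 (new)  [load 1500/1600]
  600 → container 8 (new)  [load 600/1600]
  1200 → container 9 (new)  [load 1200/1600]
9 containers opened.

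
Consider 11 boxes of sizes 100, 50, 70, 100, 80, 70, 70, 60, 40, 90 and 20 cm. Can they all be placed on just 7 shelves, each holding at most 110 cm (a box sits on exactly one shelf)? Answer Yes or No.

No

Total = 750 cm; ⌈750/110⌉ = 7.
8 boxes each exceed half the capacity and cannot share a shelf, forcing at least 8 shelves.
At least 8 shelves are required, but only 7 are allowed.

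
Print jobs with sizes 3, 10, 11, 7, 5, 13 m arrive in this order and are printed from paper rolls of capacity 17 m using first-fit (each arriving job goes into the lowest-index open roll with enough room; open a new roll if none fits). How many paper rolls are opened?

  3 → roll 1 (new)  [load 3/17]
  10 → roll 1  [load 13/17]
  11 → roll 2 (new)  [load 11/17]
  7 → roll 3 (new)  [load 7/17]
  5 → roll 2  [load 16/17]
  13 → roll 4 (new)  [load 13/17]
4 paper rolls opened.

4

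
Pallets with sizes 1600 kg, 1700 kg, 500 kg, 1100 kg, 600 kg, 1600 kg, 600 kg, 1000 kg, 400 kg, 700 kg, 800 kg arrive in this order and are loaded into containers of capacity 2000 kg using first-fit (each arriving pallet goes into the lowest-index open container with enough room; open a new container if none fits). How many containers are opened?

6

  1600 → container 1 (new)  [load 1600/2000]
  1700 → container 2 (new)  [load 1700/2000]
  500 → container 3 (new)  [load 500/2000]
  1100 → container 3  [load 1600/2000]
  600 → container 4 (new)  [load 600/2000]
  1600 → container 5 (new)  [load 1600/2000]
  600 → container 4  [load 1200/2000]
  1000 → container 6 (new)  [load 1000/2000]
  400 → container 1  [load 2000/2000]
  700 → container 4  [load 1900/2000]
  800 → container 6  [load 1800/2000]
6 containers opened.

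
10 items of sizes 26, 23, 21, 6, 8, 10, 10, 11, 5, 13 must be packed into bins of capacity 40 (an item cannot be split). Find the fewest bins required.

Total = 26 + 23 + 21 + 13 + 11 + 10 + 10 + 8 + 6 + 5 = 133.
Lower bound: ⌈133/40⌉ = 4 bins.
A packing using 4 bins:
  bin 1: 26 + 13 = 39
  bin 2: 23 + 11 + 6 = 40
  bin 3: 21 + 10 + 8 = 39
  bin 4: 10 + 5 = 15
This matches the lower bound, so 4 is optimal.

4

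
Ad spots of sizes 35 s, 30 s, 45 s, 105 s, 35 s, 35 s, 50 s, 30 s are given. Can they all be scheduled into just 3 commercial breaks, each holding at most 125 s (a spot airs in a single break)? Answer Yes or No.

Total = 365 s; ⌈365/125⌉ = 3.
The bound of 3 does not rule out 3, but exhaustive search shows no assignment into 3 commercial breaks of capacity 125 s exists — the minimum is 4.

No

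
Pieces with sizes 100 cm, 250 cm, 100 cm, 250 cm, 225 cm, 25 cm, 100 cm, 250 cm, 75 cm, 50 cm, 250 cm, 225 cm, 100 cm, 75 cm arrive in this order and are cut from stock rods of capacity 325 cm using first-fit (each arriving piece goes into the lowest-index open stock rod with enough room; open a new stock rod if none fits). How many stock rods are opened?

7

  100 → stock rod 1 (new)  [load 100/325]
  250 → stock rod 2 (new)  [load 250/325]
  100 → stock rod 1  [load 200/325]
  250 → stock rod 3 (new)  [load 250/325]
  225 → stock rod 4 (new)  [load 225/325]
  25 → stock rod 1  [load 225/325]
  100 → stock rod 1  [load 325/325]
  250 → stock rod 5 (new)  [load 250/325]
  75 → stock rod 2  [load 325/325]
  50 → stock rod 3  [load 300/325]
  250 → stock rod 6 (new)  [load 250/325]
  225 → stock rod 7 (new)  [load 225/325]
  100 → stock rod 4  [load 325/325]
  75 → stock rod 5  [load 325/325]
7 stock rods opened.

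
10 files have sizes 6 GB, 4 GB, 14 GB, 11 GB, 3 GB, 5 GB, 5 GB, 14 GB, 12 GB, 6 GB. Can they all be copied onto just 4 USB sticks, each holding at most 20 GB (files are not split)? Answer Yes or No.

Yes

A valid assignment using 4 USB sticks:
  USB stick 1: 14 + 6 = 20
  USB stick 2: 14 + 6 = 20
  USB stick 3: 12 + 5 + 3 = 20
  USB stick 4: 11 + 5 + 4 = 20
Every load is within 20 GB, so 4 USB sticks suffice.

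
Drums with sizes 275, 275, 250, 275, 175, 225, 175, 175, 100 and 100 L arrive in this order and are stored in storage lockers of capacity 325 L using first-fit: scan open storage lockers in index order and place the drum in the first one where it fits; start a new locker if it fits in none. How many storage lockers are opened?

  275 → locker 1 (new)  [load 275/325]
  275 → locker 2 (new)  [load 275/325]
  250 → locker 3 (new)  [load 250/325]
  275 → locker 4 (new)  [load 275/325]
  175 → locker 5 (new)  [load 175/325]
  225 → locker 6 (new)  [load 225/325]
  175 → locker 7 (new)  [load 175/325]
  175 → locker 8 (new)  [load 175/325]
  100 → locker 5  [load 275/325]
  100 → locker 6  [load 325/325]
8 storage lockers opened.

8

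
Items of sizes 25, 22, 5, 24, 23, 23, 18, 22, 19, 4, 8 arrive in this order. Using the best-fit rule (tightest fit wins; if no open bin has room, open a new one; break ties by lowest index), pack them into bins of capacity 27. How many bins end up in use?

  25 → bin 1 (new)  [load 25/27]
  22 → bin 2 (new)  [load 22/27]
  5 → bin 2  [load 27/27]
  24 → bin 3 (new)  [load 24/27]
  23 → bin 4 (new)  [load 23/27]
  23 → bin 5 (new)  [load 23/27]
  18 → bin 6 (new)  [load 18/27]
  22 → bin 7 (new)  [load 22/27]
  19 → bin 8 (new)  [load 19/27]
  4 → bin 4  [load 27/27]
  8 → bin 8  [load 27/27]
8 bins opened.

8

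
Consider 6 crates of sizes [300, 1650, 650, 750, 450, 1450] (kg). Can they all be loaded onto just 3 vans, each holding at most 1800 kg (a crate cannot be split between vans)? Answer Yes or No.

Total = 5250 kg; ⌈5250/1800⌉ = 3.
The bound of 3 does not rule out 3, but exhaustive search shows no assignment into 3 vans of capacity 1800 kg exists — the minimum is 4.

No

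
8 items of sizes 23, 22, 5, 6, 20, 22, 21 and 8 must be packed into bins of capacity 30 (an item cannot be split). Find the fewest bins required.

5

Total = 23 + 22 + 22 + 21 + 20 + 8 + 6 + 5 = 127.
Lower bound: ⌈127/30⌉ = 5 bins.
A packing using 5 bins:
  bin 1: 23 + 6 = 29
  bin 2: 22 + 8 = 30
  bin 3: 22 + 5 = 27
  bin 4: 21 = 21
  bin 5: 20 = 20
This matches the lower bound, so 5 is optimal.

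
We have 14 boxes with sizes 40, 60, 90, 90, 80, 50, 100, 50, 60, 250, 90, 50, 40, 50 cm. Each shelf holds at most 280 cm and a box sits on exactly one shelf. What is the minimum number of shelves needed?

5

Total = 250 + 100 + 90 + 90 + 90 + 80 + 60 + 60 + 50 + 50 + 50 + 50 + 40 + 40 = 1100 cm.
Lower bound: ⌈1100/280⌉ = 4 shelves.
A packing using 5 shelves:
  shelf 1: 250 = 250
  shelf 2: 100 + 90 + 90 = 280
  shelf 3: 90 + 80 + 60 + 50 = 280
  shelf 4: 60 + 50 + 50 + 50 + 40 = 250
  shelf 5: 40 = 40
No arrangement into 4 shelves stays within capacity, so 5 is optimal.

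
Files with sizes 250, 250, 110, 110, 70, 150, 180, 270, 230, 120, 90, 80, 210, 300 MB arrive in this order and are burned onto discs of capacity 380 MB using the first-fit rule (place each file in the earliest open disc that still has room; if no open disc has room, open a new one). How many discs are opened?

8

  250 → disc 1 (new)  [load 250/380]
  250 → disc 2 (new)  [load 250/380]
  110 → disc 1  [load 360/380]
  110 → disc 2  [load 360/380]
  70 → disc 3 (new)  [load 70/380]
  150 → disc 3  [load 220/380]
  180 → disc 4 (new)  [load 180/380]
  270 → disc 5 (new)  [load 270/380]
  230 → disc 6 (new)  [load 230/380]
  120 → disc 3  [load 340/380]
  90 → disc 4  [load 270/380]
  80 → disc 4  [load 350/380]
  210 → disc 7 (new)  [load 210/380]
  300 → disc 8 (new)  [load 300/380]
8 discs opened.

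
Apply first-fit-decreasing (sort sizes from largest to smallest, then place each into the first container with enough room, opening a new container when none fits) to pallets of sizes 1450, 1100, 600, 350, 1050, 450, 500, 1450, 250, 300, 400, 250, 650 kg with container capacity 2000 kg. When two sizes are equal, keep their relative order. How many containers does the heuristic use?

5

Sorted descending: 1450, 1450, 1100, 1050, 650, 600, 500, 450, 400, 350, 300, 250, 250.
  1450 → container 1 (new)  [load 1450/2000]
  1450 → container 2 (new)  [load 1450/2000]
  1100 → container 3 (new)  [load 1100/2000]
  1050 → container 4 (new)  [load 1050/2000]
  650 → container 3  [load 1750/2000]
  600 → container 4  [load 1650/2000]
  500 → container 1  [load 1950/2000]
  450 → container 2  [load 1900/2000]
  400 → container 5 (new)  [load 400/2000]
  350 → container 4  [load 2000/2000]
  300 → container 5  [load 700/2000]
  250 → container 3  [load 2000/2000]
  250 → container 5  [load 950/2000]
5 containers opened.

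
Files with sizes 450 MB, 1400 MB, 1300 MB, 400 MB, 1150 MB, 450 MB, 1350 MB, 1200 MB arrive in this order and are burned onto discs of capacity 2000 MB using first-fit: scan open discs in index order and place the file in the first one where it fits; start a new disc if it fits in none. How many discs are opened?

5

  450 → disc 1 (new)  [load 450/2000]
  1400 → disc 1  [load 1850/2000]
  1300 → disc 2 (new)  [load 1300/2000]
  400 → disc 2  [load 1700/2000]
  1150 → disc 3 (new)  [load 1150/2000]
  450 → disc 3  [load 1600/2000]
  1350 → disc 4 (new)  [load 1350/2000]
  1200 → disc 5 (new)  [load 1200/2000]
5 discs opened.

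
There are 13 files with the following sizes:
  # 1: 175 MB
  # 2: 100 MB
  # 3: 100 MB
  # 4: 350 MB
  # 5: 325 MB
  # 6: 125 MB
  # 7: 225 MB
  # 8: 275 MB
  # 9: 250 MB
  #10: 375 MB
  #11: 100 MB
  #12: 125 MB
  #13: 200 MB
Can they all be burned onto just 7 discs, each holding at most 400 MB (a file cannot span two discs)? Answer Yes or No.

Total = 2725 MB; ⌈2725/400⌉ = 7.
The bound of 7 does not rule out 7, but exhaustive search shows no assignment into 7 discs of capacity 400 MB exists — the minimum is 8.

No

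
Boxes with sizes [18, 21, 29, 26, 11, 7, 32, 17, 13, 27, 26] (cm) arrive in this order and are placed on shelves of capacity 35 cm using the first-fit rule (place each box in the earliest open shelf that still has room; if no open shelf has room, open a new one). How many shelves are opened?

8

  18 → shelf 1 (new)  [load 18/35]
  21 → shelf 2 (new)  [load 21/35]
  29 → shelf 3 (new)  [load 29/35]
  26 → shelf 4 (new)  [load 26/35]
  11 → shelf 1  [load 29/35]
  7 → shelf 2  [load 28/35]
  32 → shelf 5 (new)  [load 32/35]
  17 → shelf 6 (new)  [load 17/35]
  13 → shelf 6  [load 30/35]
  27 → shelf 7 (new)  [load 27/35]
  26 → shelf 8 (new)  [load 26/35]
8 shelves opened.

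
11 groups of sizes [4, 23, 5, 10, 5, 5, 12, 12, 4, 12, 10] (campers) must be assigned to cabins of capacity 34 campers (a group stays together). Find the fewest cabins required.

Total = 23 + 12 + 12 + 12 + 10 + 10 + 5 + 5 + 5 + 4 + 4 = 102 campers.
Lower bound: ⌈102/34⌉ = 3 cabins.
A packing using 4 cabins:
  cabin 1: 23 + 10 = 33
  cabin 2: 12 + 12 + 10 = 34
  cabin 3: 12 + 5 + 5 + 5 + 4 = 31
  cabin 4: 4 = 4
No arrangement into 3 cabins stays within capacity, so 4 is optimal.

4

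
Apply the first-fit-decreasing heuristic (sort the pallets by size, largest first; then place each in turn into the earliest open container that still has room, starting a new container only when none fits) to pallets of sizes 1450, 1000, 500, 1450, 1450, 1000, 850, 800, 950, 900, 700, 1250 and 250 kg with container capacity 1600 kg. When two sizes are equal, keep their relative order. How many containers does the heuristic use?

10

Sorted descending: 1450, 1450, 1450, 1250, 1000, 1000, 950, 900, 850, 800, 700, 500, 250.
  1450 → container 1 (new)  [load 1450/1600]
  1450 → container 2 (new)  [load 1450/1600]
  1450 → container 3 (new)  [load 1450/1600]
  1250 → container 4 (new)  [load 1250/1600]
  1000 → container 5 (new)  [load 1000/1600]
  1000 → container 6 (new)  [load 1000/1600]
  950 → container 7 (new)  [load 950/1600]
  900 → container 8 (new)  [load 900/1600]
  850 → container 9 (new)  [load 850/1600]
  800 → container 10 (new)  [load 800/1600]
  700 → container 8  [load 1600/1600]
  500 → container 5  [load 1500/1600]
  250 → container 4  [load 1500/1600]
10 containers opened.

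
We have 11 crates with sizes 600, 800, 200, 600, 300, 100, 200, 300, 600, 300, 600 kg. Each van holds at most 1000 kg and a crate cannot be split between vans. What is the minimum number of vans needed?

5

Total = 800 + 600 + 600 + 600 + 600 + 300 + 300 + 300 + 200 + 200 + 100 = 4600 kg.
Lower bound: ⌈4600/1000⌉ = 5 vans.
A packing using 5 vans:
  van 1: 800 + 200 = 1000
  van 2: 600 + 300 + 100 = 1000
  van 3: 600 + 300 = 900
  van 4: 600 + 300 = 900
  van 5: 600 + 200 = 800
This matches the lower bound, so 5 is optimal.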